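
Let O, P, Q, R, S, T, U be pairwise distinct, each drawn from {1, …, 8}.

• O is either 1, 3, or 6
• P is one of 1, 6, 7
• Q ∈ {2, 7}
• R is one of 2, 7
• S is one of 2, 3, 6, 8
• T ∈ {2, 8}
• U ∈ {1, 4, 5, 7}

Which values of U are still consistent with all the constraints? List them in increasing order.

The 2 variables Q and R are confined to {2, 7}, which locks those values in; drop them from P, S, T, U.
That leaves T = 8. Remove 8 from S.
O, P, S share exactly the 3 values {1, 3, 6}; by pigeonhole those values go to them, so strike 1, 3, 6 from U.
No further eliminations apply; U can still be any of 4, 5.

4, 5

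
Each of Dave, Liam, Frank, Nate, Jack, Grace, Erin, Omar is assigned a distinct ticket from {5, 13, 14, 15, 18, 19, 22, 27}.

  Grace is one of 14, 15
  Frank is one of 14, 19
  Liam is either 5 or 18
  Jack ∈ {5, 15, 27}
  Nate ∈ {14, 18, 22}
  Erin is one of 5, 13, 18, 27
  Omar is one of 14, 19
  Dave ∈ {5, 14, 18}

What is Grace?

15

The 8 variables draw from only 8 values {5, 13, 14, 15, 18, 19, 22, 27}, so each is used; only Erin can be 13, hence Erin = 13.
The 7 still-open variables draw from only 7 values {5, 14, 15, 18, 19, 22, 27}, so each is used; only Nate can be 22, hence Nate = 22.
Among the 6 still-open variables, 27 fits only Jack (and all 6 values in {5, 14, 15, 18, 19, 27} must be used), so Jack = 27.
The 5 still-open variables draw from only 5 values {5, 14, 15, 18, 19}, so each is used; only Grace can be 15, hence Grace = 15.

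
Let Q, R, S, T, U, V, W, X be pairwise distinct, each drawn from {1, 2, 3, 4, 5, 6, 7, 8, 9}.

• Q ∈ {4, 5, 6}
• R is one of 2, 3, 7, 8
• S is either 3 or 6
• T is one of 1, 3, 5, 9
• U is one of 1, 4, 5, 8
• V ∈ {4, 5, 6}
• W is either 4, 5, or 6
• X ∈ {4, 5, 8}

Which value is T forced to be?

9

Q, V, W between them cover only {4, 5, 6} — a naked triple. Remove those values from S, T, U, X.
S must be 3 (only option left). Remove 3 from R, T.
X must be 8 (only option left). Remove 8 from R, U.
That leaves U = 1. Strike 1 from T.
So T = 9.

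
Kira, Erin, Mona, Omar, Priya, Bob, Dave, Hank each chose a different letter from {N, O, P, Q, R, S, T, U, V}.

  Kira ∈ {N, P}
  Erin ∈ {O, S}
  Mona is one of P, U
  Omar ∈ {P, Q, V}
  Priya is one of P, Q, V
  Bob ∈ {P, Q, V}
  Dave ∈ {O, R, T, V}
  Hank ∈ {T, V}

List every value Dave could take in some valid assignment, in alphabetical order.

O, R

Omar, Priya, Bob share exactly the 3 values {P, Q, V}; by pigeonhole those values go to them, so strike P, Q, V from Kira, Mona, Dave, Hank.
Kira has just one choice, so Kira = N.
Mona's domain is down to {U}, so Mona = U.
Hank has just one choice, so Hank = T. Remove T from Dave.
No further eliminations apply; Dave can still be any of O, R.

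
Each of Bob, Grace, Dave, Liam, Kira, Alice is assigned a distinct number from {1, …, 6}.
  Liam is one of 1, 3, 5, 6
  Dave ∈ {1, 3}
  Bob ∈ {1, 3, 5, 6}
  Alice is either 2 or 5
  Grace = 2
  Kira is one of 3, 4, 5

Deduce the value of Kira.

Grace's domain is down to {2}, so Grace = 2. Eliminate 2 elsewhere: Alice.
That leaves Alice = 5. So Bob, Liam, Kira can't be 5.
The 4 still-open variables draw from only 4 values {1, 3, 4, 6}, so each is used; only Kira can be 4, hence Kira = 4.

4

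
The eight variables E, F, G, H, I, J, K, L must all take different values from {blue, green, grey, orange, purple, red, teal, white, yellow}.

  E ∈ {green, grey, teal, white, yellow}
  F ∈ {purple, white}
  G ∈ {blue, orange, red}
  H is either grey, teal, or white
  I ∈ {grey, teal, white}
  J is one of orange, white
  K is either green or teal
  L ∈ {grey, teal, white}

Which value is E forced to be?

yellow

H, I, L share exactly the 3 values {grey, teal, white}; by pigeonhole those values go to them, so strike grey, teal, white from E, F, J, K.
F must be purple (only option left).
J's domain is down to {orange}, so J = orange. So G can't be orange.
K has just one choice, so K = green. Strike green from E.
So E = yellow.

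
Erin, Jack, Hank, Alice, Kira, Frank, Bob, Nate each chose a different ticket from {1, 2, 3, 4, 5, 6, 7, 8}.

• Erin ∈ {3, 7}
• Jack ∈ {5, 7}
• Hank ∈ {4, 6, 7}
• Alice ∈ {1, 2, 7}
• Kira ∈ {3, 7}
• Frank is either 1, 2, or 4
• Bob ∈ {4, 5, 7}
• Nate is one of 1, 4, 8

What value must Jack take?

5

The 8 variables draw from only 8 values {1, 2, 3, 4, 5, 6, 7, 8}, so each is used; only Hank can be 6, hence Hank = 6.
The 7 still-open variables together cover exactly {1, 2, 3, 4, 5, 7, 8} — 7 values for 7 variables — and 8 appears only in Nate's list, so Nate = 8.
Erin and Kira share exactly the 2 values {3, 7}; by pigeonhole those values go to them, so strike 3, 7 from Jack, Alice, Bob.
So Jack = 5.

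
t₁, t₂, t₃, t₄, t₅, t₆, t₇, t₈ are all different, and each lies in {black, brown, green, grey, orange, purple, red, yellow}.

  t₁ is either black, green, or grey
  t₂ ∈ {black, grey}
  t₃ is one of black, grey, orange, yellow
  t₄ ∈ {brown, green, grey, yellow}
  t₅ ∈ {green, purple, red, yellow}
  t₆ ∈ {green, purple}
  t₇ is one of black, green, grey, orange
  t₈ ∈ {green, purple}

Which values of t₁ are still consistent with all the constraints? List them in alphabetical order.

The 8 variables together cover exactly {black, brown, green, grey, orange, purple, red, yellow} — 8 values for 8 variables — and brown appears only in t₄'s list, so t₄ = brown.
The 7 still-open variables together cover exactly {black, green, grey, orange, purple, red, yellow} — 7 values for 7 variables — and red appears only in t₅'s list, so t₅ = red.
The 6 still-open variables together cover exactly {black, green, grey, orange, purple, yellow} — 6 values for 6 variables — and yellow appears only in t₃'s list, so t₃ = yellow.
The 5 still-open variables draw from only 5 values {black, green, grey, orange, purple}, so each is used; only t₇ can be orange, hence t₇ = orange.
t₆ and t₈ between them cover only {green, purple} — a naked pair. Remove those values from t₁.
No further eliminations apply; t₁ can still be any of black, grey.

black, grey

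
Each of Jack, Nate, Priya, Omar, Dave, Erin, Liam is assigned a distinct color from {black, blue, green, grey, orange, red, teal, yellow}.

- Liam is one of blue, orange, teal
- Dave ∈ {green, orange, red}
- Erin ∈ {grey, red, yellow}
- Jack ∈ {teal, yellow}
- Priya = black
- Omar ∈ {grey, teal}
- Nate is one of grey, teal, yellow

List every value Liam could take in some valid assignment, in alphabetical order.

Priya's domain is down to {black}, so Priya = black.
Jack, Nate, Omar between them cover only {grey, teal, yellow} — a naked triple. Remove those values from Erin, Liam.
Erin must be red (only option left). Strike red from Dave.
No further eliminations apply; Liam can still be any of blue, orange.

blue, orange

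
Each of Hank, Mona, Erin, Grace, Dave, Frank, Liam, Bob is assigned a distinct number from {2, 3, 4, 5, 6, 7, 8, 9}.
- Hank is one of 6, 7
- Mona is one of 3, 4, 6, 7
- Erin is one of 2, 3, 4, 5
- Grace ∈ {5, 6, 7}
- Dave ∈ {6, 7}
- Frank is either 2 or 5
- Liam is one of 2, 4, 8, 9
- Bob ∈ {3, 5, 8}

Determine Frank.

2

The 8 variables draw from only 8 values {2, 3, 4, 5, 6, 7, 8, 9}, so each is used; only Liam can be 9, hence Liam = 9.
The 7 still-open variables draw from only 7 values {2, 3, 4, 5, 6, 7, 8}, so each is used; only Bob can be 8, hence Bob = 8.
Hank and Dave share exactly the 2 values {6, 7}; by pigeonhole those values go to them, so strike 6, 7 from Mona, Grace.
Grace's domain is down to {5}, so Grace = 5. Strike 5 from Erin, Frank.
So Frank = 2.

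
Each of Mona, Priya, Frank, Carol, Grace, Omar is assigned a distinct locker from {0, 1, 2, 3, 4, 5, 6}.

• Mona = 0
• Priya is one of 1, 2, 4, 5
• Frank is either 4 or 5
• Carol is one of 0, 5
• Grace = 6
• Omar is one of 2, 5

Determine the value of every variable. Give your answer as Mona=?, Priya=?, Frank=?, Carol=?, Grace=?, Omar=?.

Mona's domain is down to {0}, so Mona = 0. So Carol can't be 0.
Carol has just one choice, so Carol = 5. Eliminate 5 elsewhere: Priya, Frank, Omar.
Grace must be 6 (only option left).
Omar has just one choice, so Omar = 2. Remove 2 from Priya.
That leaves Frank = 4. Eliminate 4 elsewhere: Priya.
Priya must be 1 (only option left).

Mona=0, Priya=1, Frank=4, Carol=5, Grace=6, Omar=2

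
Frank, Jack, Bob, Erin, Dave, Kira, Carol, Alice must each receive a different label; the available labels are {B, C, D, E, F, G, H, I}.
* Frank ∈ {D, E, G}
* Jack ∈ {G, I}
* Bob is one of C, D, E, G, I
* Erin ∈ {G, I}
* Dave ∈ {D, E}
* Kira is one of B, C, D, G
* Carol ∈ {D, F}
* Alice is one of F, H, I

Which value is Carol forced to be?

The 8 variables together cover exactly {B, C, D, E, F, G, H, I} — 8 values for 8 variables — and B appears only in Kira's list, so Kira = B.
Among the 7 still-open variables, C fits only Bob (and all 7 values in {C, D, E, F, G, H, I} must be used), so Bob = C.
The 6 still-open variables draw from only 6 values {D, E, F, G, H, I}, so each is used; only Alice can be H, hence Alice = H.
The 5 still-open variables together cover exactly {D, E, F, G, I} — 5 values for 5 variables — and F appears only in Carol's list, so Carol = F.

F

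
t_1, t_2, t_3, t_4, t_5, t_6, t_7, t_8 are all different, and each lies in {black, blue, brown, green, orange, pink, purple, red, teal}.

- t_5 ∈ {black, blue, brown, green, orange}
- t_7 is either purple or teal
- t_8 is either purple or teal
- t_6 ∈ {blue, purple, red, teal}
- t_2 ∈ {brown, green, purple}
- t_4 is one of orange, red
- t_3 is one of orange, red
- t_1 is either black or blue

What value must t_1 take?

t_3 and t_4 share exactly the 2 values {orange, red}; by pigeonhole those values go to them, so strike orange, red from t_5, t_6.
t_7 and t_8 share exactly the 2 values {purple, teal}; by pigeonhole those values go to them, so strike purple, teal from t_2, t_6.
t_6 must be blue (only option left). Strike blue from t_1, t_5.
So t_1 = black.

black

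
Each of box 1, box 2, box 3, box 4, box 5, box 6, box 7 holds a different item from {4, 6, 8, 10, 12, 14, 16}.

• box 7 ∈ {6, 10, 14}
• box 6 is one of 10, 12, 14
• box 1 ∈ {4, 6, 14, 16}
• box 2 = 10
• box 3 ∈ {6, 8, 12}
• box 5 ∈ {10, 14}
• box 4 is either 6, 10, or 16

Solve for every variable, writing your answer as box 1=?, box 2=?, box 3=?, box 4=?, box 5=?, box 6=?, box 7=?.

box 2 has just one choice, so box 2 = 10. So box 4, box 5, box 6, box 7 can't be 10.
That leaves box 5 = 14. So box 1, box 6, box 7 can't be 14.
box 6 must be 12 (only option left). So box 3 can't be 12.
box 7 has just one choice, so box 7 = 6. Eliminate 6 elsewhere: box 1, box 3, box 4.
box 3's domain is down to {8}, so box 3 = 8.
box 4 has just one choice, so box 4 = 16. Eliminate 16 elsewhere: box 1.
That leaves box 1 = 4.

box 1=4, box 2=10, box 3=8, box 4=16, box 5=14, box 6=12, box 7=6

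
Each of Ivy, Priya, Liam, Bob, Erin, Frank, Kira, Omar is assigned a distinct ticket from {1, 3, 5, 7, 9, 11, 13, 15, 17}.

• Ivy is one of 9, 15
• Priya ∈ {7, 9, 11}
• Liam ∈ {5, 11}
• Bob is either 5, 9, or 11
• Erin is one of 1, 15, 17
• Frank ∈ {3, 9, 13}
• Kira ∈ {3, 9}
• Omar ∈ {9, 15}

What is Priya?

Ivy and Omar share exactly the 2 values {9, 15}; by pigeonhole those values go to them, so strike 9, 15 from Priya, Bob, Erin, Frank, Kira.
That leaves Kira = 3. Remove 3 from Frank.
Frank's domain is down to {13}, so Frank = 13.
Liam and Bob between them cover only {5, 11} — a naked pair. Remove those values from Priya.
So Priya = 7.

7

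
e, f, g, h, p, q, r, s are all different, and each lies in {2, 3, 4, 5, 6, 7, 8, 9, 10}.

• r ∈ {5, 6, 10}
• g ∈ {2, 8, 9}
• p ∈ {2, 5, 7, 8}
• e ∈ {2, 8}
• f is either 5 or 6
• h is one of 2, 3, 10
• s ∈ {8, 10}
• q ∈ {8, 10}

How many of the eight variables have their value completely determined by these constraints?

The 8 variables draw from only 8 values {2, 3, 5, 6, 7, 8, 9, 10}, so each is used; only h can be 3, hence h = 3.
The 7 still-open variables draw from only 7 values {2, 5, 6, 7, 8, 9, 10}, so each is used; only p can be 7, hence p = 7.
The 6 still-open variables draw from only 6 values {2, 5, 6, 8, 9, 10}, so each is used; only g can be 9, hence g = 9.
The 5 still-open variables together cover exactly {2, 5, 6, 8, 10} — 5 values for 5 variables — and 2 appears only in e's list, so e = 2.
The 2 variables q and s are confined to {8, 10}, which locks those values in; drop them from r.
Determined: e=2, g=9, h=3, p=7. The other variables each still have more than one consistent value. That makes 4.

4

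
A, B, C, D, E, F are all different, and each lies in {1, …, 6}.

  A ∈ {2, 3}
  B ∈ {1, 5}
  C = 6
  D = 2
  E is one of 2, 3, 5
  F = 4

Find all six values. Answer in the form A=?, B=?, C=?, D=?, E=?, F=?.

A=3, B=1, C=6, D=2, E=5, F=4

C must be 6 (only option left).
That leaves D = 2. Eliminate 2 elsewhere: A, E.
That leaves F = 4.
A's domain is down to {3}, so A = 3. Strike 3 from E.
That leaves E = 5. Remove 5 from B.
B's domain is down to {1}, so B = 1.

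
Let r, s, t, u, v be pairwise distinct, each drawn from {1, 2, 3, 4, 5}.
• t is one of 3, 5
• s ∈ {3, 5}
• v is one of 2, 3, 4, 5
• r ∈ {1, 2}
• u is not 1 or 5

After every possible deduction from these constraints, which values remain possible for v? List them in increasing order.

2, 4

Among the 5 variables, 1 fits only r (and all 5 values in {1, 2, 3, 4, 5} must be used), so r = 1.
The 2 variables s and t are confined to {3, 5}, which locks those values in; drop them from u, v.
No further eliminations apply; v can still be any of 2, 4.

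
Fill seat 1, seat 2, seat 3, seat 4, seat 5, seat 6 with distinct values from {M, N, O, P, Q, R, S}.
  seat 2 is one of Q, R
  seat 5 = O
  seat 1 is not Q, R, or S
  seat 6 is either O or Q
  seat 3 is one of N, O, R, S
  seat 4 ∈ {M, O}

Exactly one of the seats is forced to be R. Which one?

seat 5's domain is down to {O}, so seat 5 = O. Strike O from seat 1, seat 3, seat 4, seat 6.
seat 6's domain is down to {Q}, so seat 6 = Q. Strike Q from seat 2.
So R goes to seat 2.

seat 2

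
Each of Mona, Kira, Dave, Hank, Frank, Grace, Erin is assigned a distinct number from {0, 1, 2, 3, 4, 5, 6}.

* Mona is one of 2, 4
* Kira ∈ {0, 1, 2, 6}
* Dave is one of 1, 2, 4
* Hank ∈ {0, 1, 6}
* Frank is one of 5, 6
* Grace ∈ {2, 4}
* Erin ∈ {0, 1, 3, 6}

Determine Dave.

Among the 7 variables, 3 fits only Erin (and all 7 values in {0, 1, 2, 3, 4, 5, 6} must be used), so Erin = 3.
The 6 still-open variables together cover exactly {0, 1, 2, 4, 5, 6} — 6 values for 6 variables — and 5 appears only in Frank's list, so Frank = 5.
Mona and Grace between them cover only {2, 4} — a naked pair. Remove those values from Kira, Dave.
So Dave = 1.

1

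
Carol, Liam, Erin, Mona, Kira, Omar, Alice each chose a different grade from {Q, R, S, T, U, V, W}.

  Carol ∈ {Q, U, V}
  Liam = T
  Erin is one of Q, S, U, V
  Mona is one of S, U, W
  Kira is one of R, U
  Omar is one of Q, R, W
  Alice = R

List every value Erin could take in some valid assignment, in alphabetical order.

Liam has just one choice, so Liam = T.
Alice's domain is down to {R}, so Alice = R. So Kira, Omar can't be R.
Kira has just one choice, so Kira = U. Eliminate U elsewhere: Carol, Erin, Mona.
No further eliminations apply; Erin can still be any of Q, S, V.

Q, S, V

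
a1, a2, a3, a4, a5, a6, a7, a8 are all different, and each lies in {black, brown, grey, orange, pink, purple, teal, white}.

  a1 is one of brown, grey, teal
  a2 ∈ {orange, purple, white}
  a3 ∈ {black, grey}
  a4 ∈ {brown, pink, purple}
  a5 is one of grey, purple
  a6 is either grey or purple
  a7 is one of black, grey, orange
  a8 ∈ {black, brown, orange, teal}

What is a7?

orange

The 8 variables draw from only 8 values {black, brown, grey, orange, pink, purple, teal, white}, so each is used; only a4 can be pink, hence a4 = pink.
Among the 7 still-open variables, white fits only a2 (and all 7 values in {black, brown, grey, orange, purple, teal, white} must be used), so a2 = white.
a5 and a6 between them cover only {grey, purple} — a naked pair. Remove those values from a1, a3, a7.
That leaves a3 = black. So a7, a8 can't be black.
So a7 = orange.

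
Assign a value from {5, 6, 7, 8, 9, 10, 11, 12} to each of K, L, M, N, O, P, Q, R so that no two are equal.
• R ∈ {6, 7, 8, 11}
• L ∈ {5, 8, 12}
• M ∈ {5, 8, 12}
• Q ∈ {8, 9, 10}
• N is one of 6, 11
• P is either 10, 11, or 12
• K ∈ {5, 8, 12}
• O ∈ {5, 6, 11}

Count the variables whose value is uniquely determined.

Among the 8 variables, 7 fits only R (and all 8 values in {5, 6, 7, 8, 9, 10, 11, 12} must be used), so R = 7.
Among the 7 still-open variables, 9 fits only Q (and all 7 values in {5, 6, 8, 9, 10, 11, 12} must be used), so Q = 9.
The 6 still-open variables draw from only 6 values {5, 6, 8, 10, 11, 12}, so each is used; only P can be 10, hence P = 10.
The 3 variables K, L, M are confined to {5, 8, 12}, which locks those values in; drop them from O.
Determined: P=10, Q=9, R=7. The other variables each still have more than one consistent value. That makes 3.

3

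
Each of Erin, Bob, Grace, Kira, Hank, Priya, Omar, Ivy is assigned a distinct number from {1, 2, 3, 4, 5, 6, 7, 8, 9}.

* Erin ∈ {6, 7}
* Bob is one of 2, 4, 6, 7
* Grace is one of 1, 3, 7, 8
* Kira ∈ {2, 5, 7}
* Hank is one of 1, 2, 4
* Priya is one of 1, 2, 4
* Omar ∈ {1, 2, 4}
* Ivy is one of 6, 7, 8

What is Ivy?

Among the 8 variables, 3 fits only Grace (and all 8 values in {1, 2, 3, 4, 5, 6, 7, 8} must be used), so Grace = 3.
The 7 still-open variables together cover exactly {1, 2, 4, 5, 6, 7, 8} — 7 values for 7 variables — and 5 appears only in Kira's list, so Kira = 5.
The 6 still-open variables together cover exactly {1, 2, 4, 6, 7, 8} — 6 values for 6 variables — and 8 appears only in Ivy's list, so Ivy = 8.

8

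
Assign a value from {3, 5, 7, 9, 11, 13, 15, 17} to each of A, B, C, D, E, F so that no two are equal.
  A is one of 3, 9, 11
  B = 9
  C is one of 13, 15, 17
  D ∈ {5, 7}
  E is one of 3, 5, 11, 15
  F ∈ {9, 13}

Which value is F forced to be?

13

B has just one choice, so B = 9. Remove 9 from A, F.
So F = 13.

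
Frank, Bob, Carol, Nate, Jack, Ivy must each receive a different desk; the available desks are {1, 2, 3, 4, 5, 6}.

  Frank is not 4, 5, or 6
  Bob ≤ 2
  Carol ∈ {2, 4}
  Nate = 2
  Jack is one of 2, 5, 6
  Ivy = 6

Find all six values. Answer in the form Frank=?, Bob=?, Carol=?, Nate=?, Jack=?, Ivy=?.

Nate's domain is down to {2}, so Nate = 2. Remove 2 from Frank, Bob, Carol, Jack.
Ivy must be 6 (only option left). Remove 6 from Jack.
Bob's domain is down to {1}, so Bob = 1. Remove 1 from Frank.
Carol's domain is down to {4}, so Carol = 4.
That leaves Jack = 5.
Frank's domain is down to {3}, so Frank = 3.

Frank=3, Bob=1, Carol=4, Nate=2, Jack=5, Ivy=6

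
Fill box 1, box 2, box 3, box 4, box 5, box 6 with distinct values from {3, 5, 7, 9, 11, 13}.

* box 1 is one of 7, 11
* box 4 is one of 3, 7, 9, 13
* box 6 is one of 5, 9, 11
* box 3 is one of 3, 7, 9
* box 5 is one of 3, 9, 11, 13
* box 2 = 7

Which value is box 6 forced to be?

5

box 2 has just one choice, so box 2 = 7. So box 1, box 3, box 4 can't be 7.
box 1 has just one choice, so box 1 = 11. Remove 11 from box 5, box 6.
Among the 4 still-open variables, 5 fits only box 6 (and all 4 values in {3, 5, 9, 13} must be used), so box 6 = 5.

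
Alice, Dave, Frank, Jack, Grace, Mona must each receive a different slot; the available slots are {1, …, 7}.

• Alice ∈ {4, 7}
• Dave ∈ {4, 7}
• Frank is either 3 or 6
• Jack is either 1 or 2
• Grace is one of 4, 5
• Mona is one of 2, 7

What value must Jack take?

Alice and Dave between them cover only {4, 7} — a naked pair. Remove those values from Grace, Mona.
That leaves Grace = 5.
Mona's domain is down to {2}, so Mona = 2. Eliminate 2 elsewhere: Jack.
So Jack = 1.

1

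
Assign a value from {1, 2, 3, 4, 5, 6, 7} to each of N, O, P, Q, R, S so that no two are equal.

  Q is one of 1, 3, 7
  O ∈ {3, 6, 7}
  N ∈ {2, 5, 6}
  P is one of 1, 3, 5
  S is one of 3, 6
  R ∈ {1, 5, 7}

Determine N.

2

Among the 6 variables, 2 fits only N (and all 6 values in {1, 2, 3, 5, 6, 7} must be used), so N = 2.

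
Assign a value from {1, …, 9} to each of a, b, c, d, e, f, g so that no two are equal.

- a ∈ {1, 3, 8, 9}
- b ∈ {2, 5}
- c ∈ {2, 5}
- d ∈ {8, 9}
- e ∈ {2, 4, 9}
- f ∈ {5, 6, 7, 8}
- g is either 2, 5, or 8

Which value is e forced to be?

4

b and c share exactly the 2 values {2, 5}; by pigeonhole those values go to them, so strike 2, 5 from e, f, g.
g must be 8 (only option left). Remove 8 from a, d, f.
d's domain is down to {9}, so d = 9. Remove 9 from a, e.
So e = 4.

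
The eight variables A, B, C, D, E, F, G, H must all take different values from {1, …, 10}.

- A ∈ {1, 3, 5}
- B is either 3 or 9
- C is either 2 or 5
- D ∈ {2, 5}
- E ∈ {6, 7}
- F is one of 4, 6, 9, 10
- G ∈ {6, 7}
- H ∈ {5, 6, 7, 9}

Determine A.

1

The 2 variables C and D are confined to {2, 5}, which locks those values in; drop them from A, H.
E and G between them cover only {6, 7} — a naked pair. Remove those values from F, H.
H's domain is down to {9}, so H = 9. So B, F can't be 9.
B has just one choice, so B = 3. Eliminate 3 elsewhere: A.
So A = 1.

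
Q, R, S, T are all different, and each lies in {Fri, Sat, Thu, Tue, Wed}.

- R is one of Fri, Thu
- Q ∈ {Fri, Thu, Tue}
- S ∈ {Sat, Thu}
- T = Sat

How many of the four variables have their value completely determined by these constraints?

T's domain is down to {Sat}, so T = Sat. Strike Sat from S.
S has just one choice, so S = Thu. Eliminate Thu elsewhere: Q, R.
R has just one choice, so R = Fri. Remove Fri from Q.
Q must be Tue (only option left).
Every variable is fixed: Q=Tue, R=Fri, S=Thu, T=Sat. That makes 4.

4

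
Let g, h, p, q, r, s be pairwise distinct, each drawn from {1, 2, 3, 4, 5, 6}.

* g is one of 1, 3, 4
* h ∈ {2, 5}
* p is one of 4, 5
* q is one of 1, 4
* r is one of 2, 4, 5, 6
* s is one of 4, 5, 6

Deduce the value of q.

1

The 6 variables together cover exactly {1, 2, 3, 4, 5, 6} — 6 values for 6 variables — and 3 appears only in g's list, so g = 3.
Among the 5 still-open variables, 1 fits only q (and all 5 values in {1, 2, 4, 5, 6} must be used), so q = 1.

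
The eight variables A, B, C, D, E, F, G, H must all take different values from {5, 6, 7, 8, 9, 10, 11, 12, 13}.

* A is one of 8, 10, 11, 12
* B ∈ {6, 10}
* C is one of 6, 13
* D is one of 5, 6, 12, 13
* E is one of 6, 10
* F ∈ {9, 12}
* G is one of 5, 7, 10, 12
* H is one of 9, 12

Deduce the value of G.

B and E share exactly the 2 values {6, 10}; by pigeonhole those values go to them, so strike 6, 10 from A, C, D, G.
C has just one choice, so C = 13. Remove 13 from D.
F and H between them cover only {9, 12} — a naked pair. Remove those values from A, D, G.
D has just one choice, so D = 5. Strike 5 from G.
So G = 7.

7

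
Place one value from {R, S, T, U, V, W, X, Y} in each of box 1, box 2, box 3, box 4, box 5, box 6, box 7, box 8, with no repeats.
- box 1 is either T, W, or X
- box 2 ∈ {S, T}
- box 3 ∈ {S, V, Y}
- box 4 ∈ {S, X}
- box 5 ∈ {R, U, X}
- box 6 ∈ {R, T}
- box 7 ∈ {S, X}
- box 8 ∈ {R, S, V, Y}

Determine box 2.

T

The 8 variables together cover exactly {R, S, T, U, V, W, X, Y} — 8 values for 8 variables — and U appears only in box 5's list, so box 5 = U.
Among the 7 still-open variables, W fits only box 1 (and all 7 values in {R, S, T, V, W, X, Y} must be used), so box 1 = W.
box 4 and box 7 between them cover only {S, X} — a naked pair. Remove those values from box 2, box 3, box 8.
So box 2 = T.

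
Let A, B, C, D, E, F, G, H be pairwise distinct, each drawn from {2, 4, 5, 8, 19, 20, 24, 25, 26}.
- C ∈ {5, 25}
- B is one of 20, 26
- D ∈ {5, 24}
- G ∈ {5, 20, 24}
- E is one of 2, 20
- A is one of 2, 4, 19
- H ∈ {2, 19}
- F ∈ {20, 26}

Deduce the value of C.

25

Among the 8 variables, 4 fits only A (and all 8 values in {2, 4, 5, 19, 20, 24, 25, 26} must be used), so A = 4.
The 7 still-open variables draw from only 7 values {2, 5, 19, 20, 24, 25, 26}, so each is used; only H can be 19, hence H = 19.
The 6 still-open variables together cover exactly {2, 5, 20, 24, 25, 26} — 6 values for 6 variables — and 2 appears only in E's list, so E = 2.
Among the 5 still-open variables, 25 fits only C (and all 5 values in {5, 20, 24, 25, 26} must be used), so C = 25.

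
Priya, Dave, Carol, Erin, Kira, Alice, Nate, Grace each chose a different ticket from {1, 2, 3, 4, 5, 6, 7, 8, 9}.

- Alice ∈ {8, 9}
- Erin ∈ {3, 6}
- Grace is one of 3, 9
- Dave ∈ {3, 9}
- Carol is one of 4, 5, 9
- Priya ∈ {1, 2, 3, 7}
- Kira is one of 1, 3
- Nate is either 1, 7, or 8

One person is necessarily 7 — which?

Nate

Dave and Grace share exactly the 2 values {3, 9}; by pigeonhole those values go to them, so strike 3, 9 from Priya, Carol, Erin, Kira, Alice.
Erin's domain is down to {6}, so Erin = 6.
That leaves Kira = 1. Remove 1 from Priya, Nate.
Alice has just one choice, so Alice = 8. Remove 8 from Nate.
So 7 goes to Nate.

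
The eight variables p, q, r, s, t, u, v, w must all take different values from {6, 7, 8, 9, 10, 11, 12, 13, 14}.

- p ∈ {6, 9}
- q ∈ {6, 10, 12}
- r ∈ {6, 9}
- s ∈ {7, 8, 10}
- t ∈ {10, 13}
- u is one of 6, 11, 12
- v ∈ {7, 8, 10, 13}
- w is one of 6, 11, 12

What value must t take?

The 2 variables p and r are confined to {6, 9}, which locks those values in; drop them from q, u, w.
u and w share exactly the 2 values {11, 12}; by pigeonhole those values go to them, so strike 11, 12 from q.
q has just one choice, so q = 10. Strike 10 from s, t, v.
So t = 13.

13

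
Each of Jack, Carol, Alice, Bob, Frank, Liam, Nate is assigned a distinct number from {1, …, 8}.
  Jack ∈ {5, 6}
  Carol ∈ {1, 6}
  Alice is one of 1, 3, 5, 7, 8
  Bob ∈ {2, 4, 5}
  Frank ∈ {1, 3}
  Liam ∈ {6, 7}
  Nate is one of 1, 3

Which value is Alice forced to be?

8

The 2 variables Frank and Nate are confined to {1, 3}, which locks those values in; drop them from Carol, Alice.
Carol must be 6 (only option left). Eliminate 6 elsewhere: Jack, Liam.
Liam must be 7 (only option left). Eliminate 7 elsewhere: Alice.
Jack has just one choice, so Jack = 5. Remove 5 from Alice, Bob.
So Alice = 8.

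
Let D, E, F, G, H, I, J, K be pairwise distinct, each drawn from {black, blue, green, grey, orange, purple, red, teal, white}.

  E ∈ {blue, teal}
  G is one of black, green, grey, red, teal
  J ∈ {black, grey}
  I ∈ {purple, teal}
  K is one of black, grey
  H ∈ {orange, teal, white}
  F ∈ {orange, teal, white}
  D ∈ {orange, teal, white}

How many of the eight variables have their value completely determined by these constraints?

J and K between them cover only {black, grey} — a naked pair. Remove those values from G.
The 3 variables D, F, H are confined to {orange, teal, white}, which locks those values in; drop them from E, G, I.
E's domain is down to {blue}, so E = blue.
That leaves I = purple.
Determined: E=blue, I=purple. The other variables each still have more than one consistent value. That makes 2.

2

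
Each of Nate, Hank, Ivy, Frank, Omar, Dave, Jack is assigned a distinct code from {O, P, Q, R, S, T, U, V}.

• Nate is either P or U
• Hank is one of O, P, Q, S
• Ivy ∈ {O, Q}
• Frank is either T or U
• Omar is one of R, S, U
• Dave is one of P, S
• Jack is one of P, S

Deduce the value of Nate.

The 7 variables draw from only 7 values {O, P, Q, R, S, T, U}, so each is used; only Omar can be R, hence Omar = R.
The 6 still-open variables together cover exactly {O, P, Q, S, T, U} — 6 values for 6 variables — and T appears only in Frank's list, so Frank = T.
The 5 still-open variables draw from only 5 values {O, P, Q, S, U}, so each is used; only Nate can be U, hence Nate = U.

U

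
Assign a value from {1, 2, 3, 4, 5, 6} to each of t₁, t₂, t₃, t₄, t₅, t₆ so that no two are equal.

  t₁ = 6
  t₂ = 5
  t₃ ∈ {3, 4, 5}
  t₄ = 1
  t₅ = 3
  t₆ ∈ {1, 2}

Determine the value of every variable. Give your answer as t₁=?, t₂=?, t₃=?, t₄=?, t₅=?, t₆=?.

t₁ must be 6 (only option left).
That leaves t₂ = 5. Remove 5 from t₃.
t₄'s domain is down to {1}, so t₄ = 1. Strike 1 from t₆.
t₅ has just one choice, so t₅ = 3. So t₃ can't be 3.
That leaves t₆ = 2.
That leaves t₃ = 4.

t₁=6, t₂=5, t₃=4, t₄=1, t₅=3, t₆=2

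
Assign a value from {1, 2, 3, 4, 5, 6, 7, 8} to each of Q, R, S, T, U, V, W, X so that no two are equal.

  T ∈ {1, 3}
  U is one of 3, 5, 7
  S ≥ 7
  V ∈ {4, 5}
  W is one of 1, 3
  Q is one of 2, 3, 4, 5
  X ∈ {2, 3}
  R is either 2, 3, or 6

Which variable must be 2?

The 8 variables draw from only 8 values {1, 2, 3, 4, 5, 6, 7, 8}, so each is used; only R can be 6, hence R = 6.
The 7 still-open variables draw from only 7 values {1, 2, 3, 4, 5, 7, 8}, so each is used; only S can be 8, hence S = 8.
Among the 6 still-open variables, 7 fits only U (and all 6 values in {1, 2, 3, 4, 5, 7} must be used), so U = 7.
T and W share exactly the 2 values {1, 3}; by pigeonhole those values go to them, so strike 1, 3 from Q, X.

X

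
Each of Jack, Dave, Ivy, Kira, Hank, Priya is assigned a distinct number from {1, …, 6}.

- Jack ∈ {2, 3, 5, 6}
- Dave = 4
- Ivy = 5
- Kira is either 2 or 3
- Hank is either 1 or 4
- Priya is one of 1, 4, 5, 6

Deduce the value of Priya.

6

Dave has just one choice, so Dave = 4. Eliminate 4 elsewhere: Hank, Priya.
Ivy has just one choice, so Ivy = 5. So Jack, Priya can't be 5.
Hank has just one choice, so Hank = 1. Eliminate 1 elsewhere: Priya.
So Priya = 6.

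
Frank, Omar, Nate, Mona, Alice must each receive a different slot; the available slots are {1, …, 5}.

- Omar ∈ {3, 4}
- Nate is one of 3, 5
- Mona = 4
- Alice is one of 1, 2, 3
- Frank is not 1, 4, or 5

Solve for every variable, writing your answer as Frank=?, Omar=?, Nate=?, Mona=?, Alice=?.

Frank=2, Omar=3, Nate=5, Mona=4, Alice=1

Mona's domain is down to {4}, so Mona = 4. So Omar can't be 4.
Omar's domain is down to {3}, so Omar = 3. So Frank, Nate, Alice can't be 3.
Nate must be 5 (only option left).
Frank has just one choice, so Frank = 2. So Alice can't be 2.
Alice has just one choice, so Alice = 1.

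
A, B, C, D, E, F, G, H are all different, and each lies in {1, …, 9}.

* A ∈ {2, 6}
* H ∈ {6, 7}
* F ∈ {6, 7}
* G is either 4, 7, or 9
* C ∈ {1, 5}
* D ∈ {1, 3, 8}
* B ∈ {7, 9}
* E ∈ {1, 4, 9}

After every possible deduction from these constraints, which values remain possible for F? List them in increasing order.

6, 7

The 2 variables F and H are confined to {6, 7}, which locks those values in; drop them from A, B, G.
A must be 2 (only option left).
That leaves B = 9. Remove 9 from E, G.
That leaves G = 4. So E can't be 4.
E's domain is down to {1}, so E = 1. Eliminate 1 elsewhere: C, D.
C must be 5 (only option left).
No further eliminations apply; F can still be any of 6, 7.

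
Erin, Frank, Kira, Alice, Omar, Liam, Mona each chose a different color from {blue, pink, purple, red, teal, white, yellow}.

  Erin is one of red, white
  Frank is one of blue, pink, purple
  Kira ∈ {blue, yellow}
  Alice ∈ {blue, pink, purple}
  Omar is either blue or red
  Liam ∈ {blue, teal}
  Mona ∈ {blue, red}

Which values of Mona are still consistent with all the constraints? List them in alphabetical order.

The 7 variables draw from only 7 values {blue, pink, purple, red, teal, white, yellow}, so each is used; only Liam can be teal, hence Liam = teal.
Among the 6 still-open variables, white fits only Erin (and all 6 values in {blue, pink, purple, red, white, yellow} must be used), so Erin = white.
The 5 still-open variables draw from only 5 values {blue, pink, purple, red, yellow}, so each is used; only Kira can be yellow, hence Kira = yellow.
The 2 variables Omar and Mona are confined to {blue, red}, which locks those values in; drop them from Frank, Alice.
No further eliminations apply; Mona can still be any of blue, red.

blue, red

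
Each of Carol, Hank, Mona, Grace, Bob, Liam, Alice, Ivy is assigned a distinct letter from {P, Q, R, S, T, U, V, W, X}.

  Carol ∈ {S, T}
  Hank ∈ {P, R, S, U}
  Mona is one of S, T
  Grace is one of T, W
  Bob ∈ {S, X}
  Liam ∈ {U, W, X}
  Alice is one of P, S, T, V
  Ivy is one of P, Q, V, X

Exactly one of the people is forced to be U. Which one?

Carol and Mona between them cover only {S, T} — a naked pair. Remove those values from Hank, Grace, Bob, Alice.
Grace's domain is down to {W}, so Grace = W. Eliminate W elsewhere: Liam.
Bob has just one choice, so Bob = X. So Liam, Ivy can't be X.
So U goes to Liam.

Liam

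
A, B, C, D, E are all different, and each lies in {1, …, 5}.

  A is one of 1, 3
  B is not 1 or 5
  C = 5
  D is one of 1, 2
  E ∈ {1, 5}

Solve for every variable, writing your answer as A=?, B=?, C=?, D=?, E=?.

C's domain is down to {5}, so C = 5. So E can't be 5.
E has just one choice, so E = 1. So A, D can't be 1.
A must be 3 (only option left). Remove 3 from B.
D has just one choice, so D = 2. So B can't be 2.
That leaves B = 4.

A=3, B=4, C=5, D=2, E=1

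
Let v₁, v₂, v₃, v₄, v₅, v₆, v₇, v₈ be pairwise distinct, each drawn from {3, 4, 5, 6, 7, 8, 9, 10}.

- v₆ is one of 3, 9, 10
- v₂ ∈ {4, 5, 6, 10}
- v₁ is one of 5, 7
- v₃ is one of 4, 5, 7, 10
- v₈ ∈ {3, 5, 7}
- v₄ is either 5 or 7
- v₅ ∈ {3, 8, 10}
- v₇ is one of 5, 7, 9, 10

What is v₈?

3

The 8 variables together cover exactly {3, 4, 5, 6, 7, 8, 9, 10} — 8 values for 8 variables — and 6 appears only in v₂'s list, so v₂ = 6.
Among the 7 still-open variables, 4 fits only v₃ (and all 7 values in {3, 4, 5, 7, 8, 9, 10} must be used), so v₃ = 4.
The 6 still-open variables draw from only 6 values {3, 5, 7, 8, 9, 10}, so each is used; only v₅ can be 8, hence v₅ = 8.
The 2 variables v₁ and v₄ are confined to {5, 7}, which locks those values in; drop them from v₇, v₈.
So v₈ = 3.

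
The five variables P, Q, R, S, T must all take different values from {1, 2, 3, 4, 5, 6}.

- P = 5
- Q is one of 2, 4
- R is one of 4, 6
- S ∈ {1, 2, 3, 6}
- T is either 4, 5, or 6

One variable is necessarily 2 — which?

P must be 5 (only option left). So T can't be 5.
R and T between them cover only {4, 6} — a naked pair. Remove those values from Q, S.
So 2 goes to Q.

Q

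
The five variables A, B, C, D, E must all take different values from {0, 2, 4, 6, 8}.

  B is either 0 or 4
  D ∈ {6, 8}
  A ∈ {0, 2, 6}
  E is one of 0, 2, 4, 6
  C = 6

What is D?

C must be 6 (only option left). Strike 6 from A, D, E.
So D = 8.

8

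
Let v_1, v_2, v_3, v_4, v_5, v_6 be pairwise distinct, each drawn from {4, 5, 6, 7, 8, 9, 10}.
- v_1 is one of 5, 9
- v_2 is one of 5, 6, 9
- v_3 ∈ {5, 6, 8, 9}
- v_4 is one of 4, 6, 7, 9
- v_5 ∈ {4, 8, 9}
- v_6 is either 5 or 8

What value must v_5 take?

4

Among the 6 variables, 7 fits only v_4 (and all 6 values in {4, 5, 6, 7, 8, 9} must be used), so v_4 = 7.
The 5 still-open variables together cover exactly {4, 5, 6, 8, 9} — 5 values for 5 variables — and 4 appears only in v_5's list, so v_5 = 4.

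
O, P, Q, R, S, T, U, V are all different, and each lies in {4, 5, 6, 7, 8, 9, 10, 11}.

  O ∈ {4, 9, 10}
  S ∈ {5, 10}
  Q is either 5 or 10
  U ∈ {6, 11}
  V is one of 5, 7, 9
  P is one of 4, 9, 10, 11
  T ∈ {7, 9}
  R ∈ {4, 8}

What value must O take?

4

Among the 8 variables, 6 fits only U (and all 8 values in {4, 5, 6, 7, 8, 9, 10, 11} must be used), so U = 6.
The 7 still-open variables together cover exactly {4, 5, 7, 8, 9, 10, 11} — 7 values for 7 variables — and 8 appears only in R's list, so R = 8.
The 6 still-open variables draw from only 6 values {4, 5, 7, 9, 10, 11}, so each is used; only P can be 11, hence P = 11.
The 5 still-open variables together cover exactly {4, 5, 7, 9, 10} — 5 values for 5 variables — and 4 appears only in O's list, so O = 4.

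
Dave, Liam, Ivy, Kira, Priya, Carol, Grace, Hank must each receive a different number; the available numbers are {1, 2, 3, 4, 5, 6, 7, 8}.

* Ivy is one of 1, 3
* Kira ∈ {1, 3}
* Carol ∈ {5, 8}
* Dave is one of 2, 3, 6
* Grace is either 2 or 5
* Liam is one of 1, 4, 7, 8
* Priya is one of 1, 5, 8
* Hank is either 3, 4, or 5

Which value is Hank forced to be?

The 8 variables draw from only 8 values {1, 2, 3, 4, 5, 6, 7, 8}, so each is used; only Dave can be 6, hence Dave = 6.
Among the 7 still-open variables, 2 fits only Grace (and all 7 values in {1, 2, 3, 4, 5, 7, 8} must be used), so Grace = 2.
Among the 6 still-open variables, 7 fits only Liam (and all 6 values in {1, 3, 4, 5, 7, 8} must be used), so Liam = 7.
Among the 5 still-open variables, 4 fits only Hank (and all 5 values in {1, 3, 4, 5, 8} must be used), so Hank = 4.

4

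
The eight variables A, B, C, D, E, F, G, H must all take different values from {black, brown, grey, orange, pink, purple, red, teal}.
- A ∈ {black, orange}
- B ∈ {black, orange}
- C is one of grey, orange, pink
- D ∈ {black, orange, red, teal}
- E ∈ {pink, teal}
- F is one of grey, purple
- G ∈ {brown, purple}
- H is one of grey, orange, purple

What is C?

pink

Among the 8 variables, brown fits only G (and all 8 values in {black, brown, grey, orange, pink, purple, red, teal} must be used), so G = brown.
The 7 still-open variables together cover exactly {black, grey, orange, pink, purple, red, teal} — 7 values for 7 variables — and red appears only in D's list, so D = red.
The 6 still-open variables draw from only 6 values {black, grey, orange, pink, purple, teal}, so each is used; only E can be teal, hence E = teal.
The 5 still-open variables draw from only 5 values {black, grey, orange, pink, purple}, so each is used; only C can be pink, hence C = pink.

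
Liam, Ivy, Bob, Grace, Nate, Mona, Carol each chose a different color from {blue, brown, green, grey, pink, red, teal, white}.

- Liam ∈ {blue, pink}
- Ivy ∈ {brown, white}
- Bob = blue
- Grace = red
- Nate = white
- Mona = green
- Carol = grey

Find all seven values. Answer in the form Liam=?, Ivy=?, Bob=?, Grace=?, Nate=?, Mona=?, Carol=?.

Bob has just one choice, so Bob = blue. Remove blue from Liam.
That leaves Grace = red.
Nate's domain is down to {white}, so Nate = white. So Ivy can't be white.
Mona's domain is down to {green}, so Mona = green.
Carol's domain is down to {grey}, so Carol = grey.
Liam must be pink (only option left).
Ivy must be brown (only option left).

Liam=pink, Ivy=brown, Bob=blue, Grace=red, Nate=white, Mona=green, Carol=grey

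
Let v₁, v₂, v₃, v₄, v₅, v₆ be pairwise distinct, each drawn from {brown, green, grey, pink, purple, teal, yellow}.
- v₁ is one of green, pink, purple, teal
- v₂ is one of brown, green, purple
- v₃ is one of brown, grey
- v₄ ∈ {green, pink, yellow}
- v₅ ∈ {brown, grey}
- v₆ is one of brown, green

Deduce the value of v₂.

purple

v₃ and v₅ share exactly the 2 values {brown, grey}; by pigeonhole those values go to them, so strike brown, grey from v₂, v₆.
That leaves v₆ = green. Remove green from v₁, v₂, v₄.
So v₂ = purple.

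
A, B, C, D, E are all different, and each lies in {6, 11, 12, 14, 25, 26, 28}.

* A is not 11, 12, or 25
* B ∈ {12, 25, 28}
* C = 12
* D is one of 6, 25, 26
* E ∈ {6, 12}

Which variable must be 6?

E

C's domain is down to {12}, so C = 12. Remove 12 from B, E.
So 6 goes to E.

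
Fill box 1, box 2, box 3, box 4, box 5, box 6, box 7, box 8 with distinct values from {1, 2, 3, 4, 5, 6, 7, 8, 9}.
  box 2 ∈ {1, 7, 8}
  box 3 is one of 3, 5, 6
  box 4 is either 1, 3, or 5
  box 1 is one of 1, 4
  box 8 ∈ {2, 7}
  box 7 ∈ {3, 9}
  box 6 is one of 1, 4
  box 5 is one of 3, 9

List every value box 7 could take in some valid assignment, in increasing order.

3, 9

The 2 variables box 1 and box 6 are confined to {1, 4}, which locks those values in; drop them from box 2, box 4.
The 2 variables box 5 and box 7 are confined to {3, 9}, which locks those values in; drop them from box 3, box 4.
That leaves box 4 = 5. Eliminate 5 elsewhere: box 3.
box 3's domain is down to {6}, so box 3 = 6.
No further eliminations apply; box 7 can still be any of 3, 9.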